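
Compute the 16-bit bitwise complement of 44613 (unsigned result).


~0b1010111001000101 = 0b101000110111010 = 20922 (16-bit unsigned)

20922


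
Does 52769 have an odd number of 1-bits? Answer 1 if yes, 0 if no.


0b1100111000100001 has 7 ones => parity 1

1


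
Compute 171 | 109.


0b10101011 | 0b1101101 = 0b11101111 = 239

239


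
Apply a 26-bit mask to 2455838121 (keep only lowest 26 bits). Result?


2455838121 & 67108863 = 39919017

39919017


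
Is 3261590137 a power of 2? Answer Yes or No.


0b11000010011001111110101001111001. Multiple bits set => No

No


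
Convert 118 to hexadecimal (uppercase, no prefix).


118 = 76 hex

76


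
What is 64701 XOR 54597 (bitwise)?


0b1111110010111101 ^ 0b1101010101000101 = 0b10100111111000 = 10744

10744


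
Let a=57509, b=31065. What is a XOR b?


57509 ^ 31065 = 39420

39420


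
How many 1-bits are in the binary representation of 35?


0b100011 has 3 set bits

3


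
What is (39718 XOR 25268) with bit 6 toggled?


Step 1: 39718 ^ 25268 = 63890
Step 2: 63890 ^ (1 << 6) = 63890 ^ 64 = 63954

63954


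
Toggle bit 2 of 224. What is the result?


224 ^ (1 << 2) = 224 ^ 4 = 228

228


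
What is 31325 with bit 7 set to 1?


31325 | (1 << 7) = 31325 | 128 = 31453

31453


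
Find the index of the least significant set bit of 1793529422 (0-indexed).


0b1101010111001110001011001001110. Lowest set bit at position 1

1


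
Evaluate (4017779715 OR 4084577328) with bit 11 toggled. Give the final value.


Step 1: 4017779715 | 4084577328 = 4286575667
Step 2: 4286575667 ^ (1 << 11) = 4286575667 ^ 2048 = 4286577715

4286577715


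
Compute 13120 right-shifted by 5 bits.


0b11001101000000 >> 5 = 0b110011010 = 410

410


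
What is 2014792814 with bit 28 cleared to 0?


2014792814 & ~(1 << 28) = 1746357358

1746357358


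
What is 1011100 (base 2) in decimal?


1011100 in decimal = 92

92


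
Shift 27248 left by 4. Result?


0b110101001110000 << 4 = 0b1101010011100000000 = 435968

435968


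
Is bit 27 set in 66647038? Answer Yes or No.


0b11111110001111001111111110, bit 27 = 0. No

No


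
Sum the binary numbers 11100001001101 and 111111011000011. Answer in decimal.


11100001001101 + 111111011000011 = 1011011100010000 = 46864

46864


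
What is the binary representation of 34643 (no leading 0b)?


34643 = 1000011101010011 in binary

1000011101010011


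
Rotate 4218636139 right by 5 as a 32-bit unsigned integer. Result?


Rotate 0b11111011011100110100011101101011 right by 5 (32-bit) = 0b1011111110110111001101000111011 = 1608227387

1608227387


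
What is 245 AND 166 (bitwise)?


0b11110101 & 0b10100110 = 0b10100100 = 164

164


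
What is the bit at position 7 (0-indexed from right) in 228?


0b11100100, position 7 = 1

1


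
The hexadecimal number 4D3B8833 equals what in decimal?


4D3B8833 hex = 1295747123 decimal

1295747123


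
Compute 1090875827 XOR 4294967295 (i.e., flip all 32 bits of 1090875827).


1090875827 ^ 4294967295 = 3204091468

3204091468


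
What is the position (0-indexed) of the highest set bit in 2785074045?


0b10100110000000001101101101111101. Highest set bit at position 31

31


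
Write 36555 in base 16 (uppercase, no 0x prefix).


36555 = 8ECB hex

8ECB


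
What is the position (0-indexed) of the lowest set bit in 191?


0b10111111. Lowest set bit at position 0

0


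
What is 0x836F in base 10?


836F hex = 33647 decimal

33647


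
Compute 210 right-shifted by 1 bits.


0b11010010 >> 1 = 0b1101001 = 105

105


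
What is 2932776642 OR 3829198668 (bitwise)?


0b10101110110011101001111011000010 | 0b11100100001111001110111101001100 = 0b11101110111111101111111111001110 = 4009689038

4009689038


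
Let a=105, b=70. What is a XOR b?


105 ^ 70 = 47

47


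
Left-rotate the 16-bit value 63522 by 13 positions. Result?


Rotate 0b1111100000100010 left by 13 (16-bit) = 0b101111100000100 = 24324

24324


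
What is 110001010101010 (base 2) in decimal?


110001010101010 in decimal = 25258

25258


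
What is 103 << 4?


0b1100111 << 4 = 0b11001110000 = 1648

1648


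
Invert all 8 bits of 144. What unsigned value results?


144 ^ 255 = 111

111


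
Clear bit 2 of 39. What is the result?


39 & ~(1 << 2) = 35

35


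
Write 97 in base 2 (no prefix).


97 = 1100001 in binary

1100001


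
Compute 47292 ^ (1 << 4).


47292 ^ (1 << 4) = 47292 ^ 16 = 47276

47276


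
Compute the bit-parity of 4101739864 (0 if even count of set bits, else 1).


0b11110100011110111001010101011000 has 18 ones => parity 0

0


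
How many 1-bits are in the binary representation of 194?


0b11000010 has 3 set bits

3


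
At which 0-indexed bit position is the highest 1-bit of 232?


0b11101000. Highest set bit at position 7

7


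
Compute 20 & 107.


0b10100 & 0b1101011 = 0b0 = 0

0


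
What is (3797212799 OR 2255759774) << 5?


Step 1: 3797212799 | 2255759774 = 3866427391
Step 2: 3866427391 << 5 = 123725676512

123725676512


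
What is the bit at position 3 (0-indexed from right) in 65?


0b1000001, position 3 = 0

0


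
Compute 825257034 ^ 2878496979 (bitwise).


0b110001001100000110110001001010 ^ 0b10101011100100100110000011010011 = 0b10011010101000100000110010011001 = 2594311321

2594311321


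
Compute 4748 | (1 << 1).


4748 | (1 << 1) = 4748 | 2 = 4750

4750


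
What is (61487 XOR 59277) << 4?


Step 1: 61487 ^ 59277 = 6050
Step 2: 6050 << 4 = 96800

96800


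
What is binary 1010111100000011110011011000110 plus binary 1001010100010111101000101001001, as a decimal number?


1010111100000011110011011000110 + 1001010100010111101000101001001 = 10100010000011011011100000001111 = 2718808079

2718808079


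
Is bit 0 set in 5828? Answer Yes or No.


0b1011011000100, bit 0 = 0. No

No


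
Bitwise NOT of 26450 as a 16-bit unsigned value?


~0b110011101010010 = 0b1001100010101101 = 39085 (16-bit unsigned)

39085


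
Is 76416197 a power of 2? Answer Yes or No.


0b100100011100000010011000101. Multiple bits set => No

No


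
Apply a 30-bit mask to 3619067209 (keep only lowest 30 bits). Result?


3619067209 & 1073741823 = 397841737

397841737


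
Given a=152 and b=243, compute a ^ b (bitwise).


152 ^ 243 = 107

107


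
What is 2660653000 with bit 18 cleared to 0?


2660653000 & ~(1 << 18) = 2660390856

2660390856


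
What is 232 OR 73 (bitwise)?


0b11101000 | 0b1001001 = 0b11101001 = 233

233


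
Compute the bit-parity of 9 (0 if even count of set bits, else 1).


0b1001 has 2 ones => parity 0

0


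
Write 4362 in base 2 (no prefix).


4362 = 1000100001010 in binary

1000100001010


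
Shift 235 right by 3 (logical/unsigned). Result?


0b11101011 >> 3 = 0b11101 = 29

29


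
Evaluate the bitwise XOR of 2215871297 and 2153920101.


0b10000100000100111000001101000001 ^ 0b10000000011000100011011001100101 = 0b100011100011011010100100100 = 74560804

74560804


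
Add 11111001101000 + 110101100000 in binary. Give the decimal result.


11111001101000 + 110101100000 = 100101111001000 = 19400

19400


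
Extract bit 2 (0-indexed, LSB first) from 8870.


0b10001010100110, position 2 = 1

1


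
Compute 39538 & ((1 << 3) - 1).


39538 & 7 = 2

2


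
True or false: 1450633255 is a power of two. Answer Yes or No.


0b1010110011101101110100000100111. Multiple bits set => No

No


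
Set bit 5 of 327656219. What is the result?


327656219 | (1 << 5) = 327656219 | 32 = 327656251

327656251


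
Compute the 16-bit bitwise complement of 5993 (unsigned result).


~0b1011101101001 = 0b1110100010010110 = 59542 (16-bit unsigned)

59542


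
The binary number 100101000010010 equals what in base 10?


100101000010010 in decimal = 18962

18962


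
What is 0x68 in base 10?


68 hex = 104 decimal

104


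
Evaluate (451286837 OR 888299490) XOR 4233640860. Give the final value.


Step 1: 451286837 | 888299490 = 1056333815
Step 2: 1056333815 ^ 4233640860 = 3266208875

3266208875


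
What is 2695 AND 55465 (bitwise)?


0b101010000111 & 0b1101100010101001 = 0b100010000001 = 2177

2177


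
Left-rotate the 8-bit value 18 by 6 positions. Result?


Rotate 0b10010 left by 6 (8-bit) = 0b10000100 = 132

132


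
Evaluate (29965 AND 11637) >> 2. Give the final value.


Step 1: 29965 & 11637 = 9477
Step 2: 9477 >> 2 = 2369

2369


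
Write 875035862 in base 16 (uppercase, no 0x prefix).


875035862 = 3427FCD6 hex

3427FCD6


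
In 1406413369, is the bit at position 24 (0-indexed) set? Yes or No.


0b1010011110101000010101000111001, bit 24 = 1. Yes

Yes


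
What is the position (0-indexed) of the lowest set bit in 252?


0b11111100. Lowest set bit at position 2

2


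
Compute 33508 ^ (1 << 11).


33508 ^ (1 << 11) = 33508 ^ 2048 = 35556

35556


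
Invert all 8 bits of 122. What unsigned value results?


122 ^ 255 = 133

133


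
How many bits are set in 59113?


0b1110011011101001 has 10 set bits

10


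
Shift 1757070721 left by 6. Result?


0b1101000101110101100010110000001 << 6 = 0b1101000101110101100010110000001000000 = 112452526144

112452526144


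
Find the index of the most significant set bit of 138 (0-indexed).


0b10001010. Highest set bit at position 7

7


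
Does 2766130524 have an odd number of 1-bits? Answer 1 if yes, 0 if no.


0b10100100110111111100110101011100 has 19 ones => parity 1

1


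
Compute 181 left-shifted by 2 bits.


0b10110101 << 2 = 0b1011010100 = 724

724


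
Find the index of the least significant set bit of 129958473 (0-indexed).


0b111101111110000001001001001. Lowest set bit at position 0

0


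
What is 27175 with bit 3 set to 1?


27175 | (1 << 3) = 27175 | 8 = 27183

27183


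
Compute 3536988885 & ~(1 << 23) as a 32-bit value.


3536988885 & ~(1 << 23) = 3528600277

3528600277


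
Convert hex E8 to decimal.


E8 hex = 232 decimal

232


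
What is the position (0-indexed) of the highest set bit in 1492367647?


0b1011000111100111011100100011111. Highest set bit at position 30

30


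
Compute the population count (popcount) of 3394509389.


0b11001010010101000001101001001101 has 14 set bits

14


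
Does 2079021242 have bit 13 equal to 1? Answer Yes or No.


0b1111011111010110101100010111010, bit 13 = 0. No

No


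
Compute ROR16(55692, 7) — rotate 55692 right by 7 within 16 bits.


Rotate 0b1101100110001100 right by 7 (16-bit) = 0b1100110110011 = 6579

6579


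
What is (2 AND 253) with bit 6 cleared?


Step 1: 2 & 253 = 0
Step 2: 0 & ~(1 << 6) = 0

0


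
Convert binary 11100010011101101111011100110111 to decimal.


11100010011101101111011100110111 in decimal = 3799447351

3799447351


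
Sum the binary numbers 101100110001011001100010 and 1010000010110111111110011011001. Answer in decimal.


101100110001011001100010 + 1010000010110111111110011011001 = 1010001000011110001001100111011 = 1359942459

1359942459


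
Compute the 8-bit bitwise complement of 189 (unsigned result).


~0b10111101 = 0b1000010 = 66 (8-bit unsigned)

66


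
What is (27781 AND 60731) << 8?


Step 1: 27781 & 60731 = 27649
Step 2: 27649 << 8 = 7078144

7078144


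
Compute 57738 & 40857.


0b1110000110001010 & 0b1001111110011001 = 0b1000000110001000 = 33160

33160


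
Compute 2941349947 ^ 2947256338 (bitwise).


0b10101111010100010111000000111011 ^ 0b10101111101010111001000000010010 = 0b111110101110000000101001 = 16441385

16441385


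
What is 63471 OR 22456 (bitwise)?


0b1111011111101111 | 0b101011110111000 = 0b1111011111111111 = 63487

63487


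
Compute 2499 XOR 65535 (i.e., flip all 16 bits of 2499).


2499 ^ 65535 = 63036

63036


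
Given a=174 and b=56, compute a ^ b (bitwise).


174 ^ 56 = 150

150


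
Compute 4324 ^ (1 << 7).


4324 ^ (1 << 7) = 4324 ^ 128 = 4196

4196


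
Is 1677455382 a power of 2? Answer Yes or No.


0b1100011111110111111000000010110. Multiple bits set => No

No


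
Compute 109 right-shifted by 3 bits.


0b1101101 >> 3 = 0b1101 = 13

13


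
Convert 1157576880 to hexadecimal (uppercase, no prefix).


1157576880 = 44FF38B0 hex

44FF38B0


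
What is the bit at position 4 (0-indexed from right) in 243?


0b11110011, position 4 = 1

1


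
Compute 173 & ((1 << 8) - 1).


173 & 255 = 173

173


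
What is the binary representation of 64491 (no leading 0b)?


64491 = 1111101111101011 in binary

1111101111101011


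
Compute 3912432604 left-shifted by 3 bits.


0b11101001001100101111101111011100 << 3 = 0b11101001001100101111101111011100000 = 31299460832

31299460832


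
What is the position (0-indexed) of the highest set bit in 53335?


0b1101000001010111. Highest set bit at position 15

15


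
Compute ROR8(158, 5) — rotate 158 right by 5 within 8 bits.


Rotate 0b10011110 right by 5 (8-bit) = 0b11110100 = 244

244


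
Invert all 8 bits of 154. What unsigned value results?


154 ^ 255 = 101

101


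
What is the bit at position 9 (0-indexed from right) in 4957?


0b1001101011101, position 9 = 1

1


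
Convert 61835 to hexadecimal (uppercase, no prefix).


61835 = F18B hex

F18B


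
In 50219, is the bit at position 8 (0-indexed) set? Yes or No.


0b1100010000101011, bit 8 = 0. No

No


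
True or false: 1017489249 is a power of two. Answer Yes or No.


0b111100101001011010011101100001. Multiple bits set => No

No


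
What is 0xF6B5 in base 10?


F6B5 hex = 63157 decimal

63157


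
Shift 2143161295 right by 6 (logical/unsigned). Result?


0b1111111101111100000101111001111 >> 6 = 0b1111111101111100000101111 = 33486895

33486895


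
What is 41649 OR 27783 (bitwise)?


0b1010001010110001 | 0b110110010000111 = 0b1110111010110111 = 61111

61111


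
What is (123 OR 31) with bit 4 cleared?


Step 1: 123 | 31 = 127
Step 2: 127 & ~(1 << 4) = 111

111


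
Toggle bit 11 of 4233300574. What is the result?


4233300574 ^ (1 << 11) = 4233300574 ^ 2048 = 4233298526

4233298526


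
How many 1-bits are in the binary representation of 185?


0b10111001 has 5 set bits

5


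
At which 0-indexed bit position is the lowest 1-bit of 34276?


0b1000010111100100. Lowest set bit at position 2

2


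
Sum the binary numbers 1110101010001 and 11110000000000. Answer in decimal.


1110101010001 + 11110000000000 = 101100101010001 = 22865

22865


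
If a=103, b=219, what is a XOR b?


103 ^ 219 = 188

188


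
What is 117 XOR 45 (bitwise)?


0b1110101 ^ 0b101101 = 0b1011000 = 88

88


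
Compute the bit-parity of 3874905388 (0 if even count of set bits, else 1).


0b11100110111101100101110100101100 has 19 ones => parity 1

1


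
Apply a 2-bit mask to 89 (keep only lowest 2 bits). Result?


89 & 3 = 1

1


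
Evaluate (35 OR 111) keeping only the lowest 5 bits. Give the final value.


Step 1: 35 | 111 = 111
Step 2: 111 & 31 = 15

15


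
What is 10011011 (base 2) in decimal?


10011011 in decimal = 155

155


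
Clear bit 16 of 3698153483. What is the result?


3698153483 & ~(1 << 16) = 3698087947

3698087947


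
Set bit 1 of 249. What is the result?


249 | (1 << 1) = 249 | 2 = 251

251


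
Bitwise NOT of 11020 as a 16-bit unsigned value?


~0b10101100001100 = 0b1101010011110011 = 54515 (16-bit unsigned)

54515


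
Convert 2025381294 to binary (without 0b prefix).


2025381294 = 1111000101110001101110110101110 in binary

1111000101110001101110110101110


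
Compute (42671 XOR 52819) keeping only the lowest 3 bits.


Step 1: 42671 ^ 52819 = 26876
Step 2: 26876 & 7 = 4

4


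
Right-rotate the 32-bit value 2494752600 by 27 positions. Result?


Rotate 0b10010100101100101110011101011000 right by 27 (32-bit) = 0b10010110010111001110101100010010 = 2522671890

2522671890


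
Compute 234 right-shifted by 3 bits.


0b11101010 >> 3 = 0b11101 = 29

29


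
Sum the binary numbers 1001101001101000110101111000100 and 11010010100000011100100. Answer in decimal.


1001101001101000110101111000100 + 11010010100000011100100 = 1001101100111011010110010101000 = 1302178984

1302178984


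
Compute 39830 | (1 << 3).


39830 | (1 << 3) = 39830 | 8 = 39838

39838


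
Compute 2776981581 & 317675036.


0b10100101100001010110000001001101 & 0b10010111011110101011000011100 = 0b100001010100000000001100 = 8732684

8732684


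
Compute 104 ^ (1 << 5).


104 ^ (1 << 5) = 104 ^ 32 = 72

72


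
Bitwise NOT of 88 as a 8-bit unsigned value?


~0b1011000 = 0b10100111 = 167 (8-bit unsigned)

167


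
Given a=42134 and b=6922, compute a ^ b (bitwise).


42134 ^ 6922 = 49052

49052


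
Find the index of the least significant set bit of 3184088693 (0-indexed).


0b10111101110010010101011001110101. Lowest set bit at position 0

0


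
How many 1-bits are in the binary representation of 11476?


0b10110011010100 has 7 set bits

7


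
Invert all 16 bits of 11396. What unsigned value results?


11396 ^ 65535 = 54139

54139


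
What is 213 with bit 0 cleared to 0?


213 & ~(1 << 0) = 212

212


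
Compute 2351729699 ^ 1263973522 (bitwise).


0b10001100001011001000110000100011 ^ 0b1001011010101101011010010010010 = 0b11000111011110100011100010110001 = 3346675889

3346675889


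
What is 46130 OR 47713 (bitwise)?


0b1011010000110010 | 0b1011101001100001 = 0b1011111001110011 = 48755

48755


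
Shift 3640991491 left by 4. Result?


0b11011001000001010001111100000011 << 4 = 0b110110010000010100011111000000110000 = 58255863856

58255863856


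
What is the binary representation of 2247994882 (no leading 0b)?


2247994882 = 10000101111111011010111000000010 in binary

10000101111111011010111000000010


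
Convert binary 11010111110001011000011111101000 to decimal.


11010111110001011000011111101000 in decimal = 3620046824

3620046824


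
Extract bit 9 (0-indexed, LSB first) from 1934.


0b11110001110, position 9 = 1

1


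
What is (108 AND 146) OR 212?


Step 1: 108 & 146 = 0
Step 2: 0 | 212 = 212

212


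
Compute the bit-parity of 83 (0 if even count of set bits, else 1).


0b1010011 has 4 ones => parity 0

0


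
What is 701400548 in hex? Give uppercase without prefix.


701400548 = 29CE85E4 hex

29CE85E4


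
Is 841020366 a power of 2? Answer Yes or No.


0b110010001000001111001111001110. Multiple bits set => No

No


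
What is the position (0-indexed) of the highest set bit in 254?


0b11111110. Highest set bit at position 7

7


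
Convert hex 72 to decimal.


72 hex = 114 decimal

114


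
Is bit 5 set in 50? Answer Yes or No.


0b110010, bit 5 = 1. Yes

Yes


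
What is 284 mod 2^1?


284 & 1 = 0

0


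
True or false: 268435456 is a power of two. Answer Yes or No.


0b10000000000000000000000000000. Only one bit set => Yes

Yes


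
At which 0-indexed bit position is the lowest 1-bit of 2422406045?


0b10010000011000101111101110011101. Lowest set bit at position 0

0


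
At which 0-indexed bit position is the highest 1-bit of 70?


0b1000110. Highest set bit at position 6

6


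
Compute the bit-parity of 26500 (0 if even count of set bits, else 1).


0b110011110000100 has 7 ones => parity 1

1


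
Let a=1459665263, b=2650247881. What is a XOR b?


1459665263 ^ 2650247881 = 3405196198

3405196198


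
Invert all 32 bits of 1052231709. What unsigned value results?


1052231709 ^ 4294967295 = 3242735586

3242735586


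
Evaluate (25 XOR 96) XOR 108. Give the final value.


Step 1: 25 ^ 96 = 121
Step 2: 121 ^ 108 = 21

21


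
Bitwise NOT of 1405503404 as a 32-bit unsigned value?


~0b1010011110001100100011110101100 = 0b10101100001110011011100001010011 = 2889463891 (32-bit unsigned)

2889463891


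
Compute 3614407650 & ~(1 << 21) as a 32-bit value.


3614407650 & ~(1 << 21) = 3612310498

3612310498


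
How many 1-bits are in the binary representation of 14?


0b1110 has 3 set bits

3


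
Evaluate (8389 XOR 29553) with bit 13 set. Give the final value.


Step 1: 8389 ^ 29553 = 21428
Step 2: 21428 | (1 << 13) = 21428 | 8192 = 29620

29620


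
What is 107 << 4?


0b1101011 << 4 = 0b11010110000 = 1712

1712


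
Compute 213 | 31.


0b11010101 | 0b11111 = 0b11011111 = 223

223


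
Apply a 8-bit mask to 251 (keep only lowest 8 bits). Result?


251 & 255 = 251

251


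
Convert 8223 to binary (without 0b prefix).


8223 = 10000000011111 in binary

10000000011111


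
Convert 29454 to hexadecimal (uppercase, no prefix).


29454 = 730E hex

730E


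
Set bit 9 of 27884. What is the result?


27884 | (1 << 9) = 27884 | 512 = 28396

28396


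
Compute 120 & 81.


0b1111000 & 0b1010001 = 0b1010000 = 80

80


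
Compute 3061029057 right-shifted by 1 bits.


0b10110110011100111001100011000001 >> 1 = 0b1011011001110011100110001100000 = 1530514528

1530514528


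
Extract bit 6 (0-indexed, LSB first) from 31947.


0b111110011001011, position 6 = 1

1


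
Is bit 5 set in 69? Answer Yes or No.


0b1000101, bit 5 = 0. No

No


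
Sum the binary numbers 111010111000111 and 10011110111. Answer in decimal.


111010111000111 + 10011110111 = 111101010111110 = 31422

31422


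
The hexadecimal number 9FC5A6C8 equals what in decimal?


9FC5A6C8 hex = 2680530632 decimal

2680530632


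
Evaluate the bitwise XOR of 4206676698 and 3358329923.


0b11111010101111001100101011011010 ^ 0b11001000001011000000110001000011 = 0b110010100100001100011010011001 = 848348825

848348825


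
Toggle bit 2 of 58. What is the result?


58 ^ (1 << 2) = 58 ^ 4 = 62

62


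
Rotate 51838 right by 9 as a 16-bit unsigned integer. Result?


Rotate 0b1100101001111110 right by 9 (16-bit) = 0b11111101100101 = 16229

16229


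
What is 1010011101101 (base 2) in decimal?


1010011101101 in decimal = 5357

5357


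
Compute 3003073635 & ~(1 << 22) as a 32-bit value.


3003073635 & ~(1 << 22) = 2998879331

2998879331


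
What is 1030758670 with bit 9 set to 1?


1030758670 | (1 << 9) = 1030758670 | 512 = 1030759182

1030759182


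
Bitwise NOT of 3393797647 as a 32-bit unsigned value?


~0b11001010010010010011111000001111 = 0b110101101101101100000111110000 = 901169648 (32-bit unsigned)

901169648


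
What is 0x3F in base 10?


3F hex = 63 decimal

63


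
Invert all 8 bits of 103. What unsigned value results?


103 ^ 255 = 152

152


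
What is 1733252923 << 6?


0b1100111010011110101011100111011 << 6 = 0b1100111010011110101011100111011000000 = 110928187072

110928187072


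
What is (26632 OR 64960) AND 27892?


Step 1: 26632 | 64960 = 64968
Step 2: 64968 & 27892 = 27840

27840


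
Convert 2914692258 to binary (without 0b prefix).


2914692258 = 10101101101110101010110010100010 in binary

10101101101110101010110010100010


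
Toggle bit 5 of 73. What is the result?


73 ^ (1 << 5) = 73 ^ 32 = 105

105


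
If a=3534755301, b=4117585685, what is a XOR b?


3534755301 ^ 4117585685 = 668814064

668814064


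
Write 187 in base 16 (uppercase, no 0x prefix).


187 = BB hex

BB


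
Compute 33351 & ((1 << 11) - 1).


33351 & 2047 = 583

583


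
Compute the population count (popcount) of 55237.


0b1101011111000101 has 10 set bits

10


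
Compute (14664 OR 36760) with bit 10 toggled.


Step 1: 14664 | 36760 = 49112
Step 2: 49112 ^ (1 << 10) = 49112 ^ 1024 = 48088

48088


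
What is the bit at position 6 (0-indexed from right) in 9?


0b1001, position 6 = 0

0


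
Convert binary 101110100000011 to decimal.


101110100000011 in decimal = 23811

23811


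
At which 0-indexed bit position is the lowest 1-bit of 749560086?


0b101100101011010110000100010110. Lowest set bit at position 1

1


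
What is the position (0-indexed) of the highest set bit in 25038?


0b110000111001110. Highest set bit at position 14

14


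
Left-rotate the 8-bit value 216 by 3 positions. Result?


Rotate 0b11011000 left by 3 (8-bit) = 0b11000110 = 198

198


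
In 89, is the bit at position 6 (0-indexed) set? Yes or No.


0b1011001, bit 6 = 1. Yes

Yes


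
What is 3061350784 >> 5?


0b10110110011110001000000110000000 >> 5 = 0b101101100111100010000001100 = 95667212

95667212


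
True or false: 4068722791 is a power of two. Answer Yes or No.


0b11110010100000111100100001100111. Multiple bits set => No

No


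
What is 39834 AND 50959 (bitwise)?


0b1001101110011010 & 0b1100011100001111 = 0b1000001100001010 = 33546

33546


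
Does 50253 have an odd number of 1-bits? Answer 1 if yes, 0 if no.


0b1100010001001101 has 7 ones => parity 1

1


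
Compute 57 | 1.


0b111001 | 0b1 = 0b111001 = 57

57


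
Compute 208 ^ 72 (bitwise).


0b11010000 ^ 0b1001000 = 0b10011000 = 152

152


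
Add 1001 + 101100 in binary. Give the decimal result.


1001 + 101100 = 110101 = 53

53


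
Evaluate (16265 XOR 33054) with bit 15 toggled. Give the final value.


Step 1: 16265 ^ 33054 = 48791
Step 2: 48791 ^ (1 << 15) = 48791 ^ 32768 = 16023

16023


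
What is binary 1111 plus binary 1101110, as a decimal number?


1111 + 1101110 = 1111101 = 125

125


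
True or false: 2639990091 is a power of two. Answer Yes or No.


0b10011101010110110000110101001011. Multiple bits set => No

No


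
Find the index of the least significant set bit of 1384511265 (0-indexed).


0b1010010100001011111011100100001. Lowest set bit at position 0

0


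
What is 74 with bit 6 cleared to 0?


74 & ~(1 << 6) = 10

10


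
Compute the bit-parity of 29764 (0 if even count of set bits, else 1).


0b111010001000100 has 6 ones => parity 0

0


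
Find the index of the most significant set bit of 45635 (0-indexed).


0b1011001001000011. Highest set bit at position 15

15


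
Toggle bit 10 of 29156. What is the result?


29156 ^ (1 << 10) = 29156 ^ 1024 = 30180

30180


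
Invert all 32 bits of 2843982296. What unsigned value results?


2843982296 ^ 4294967295 = 1450984999

1450984999


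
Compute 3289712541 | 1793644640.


0b11000100000101010000011110011101 | 0b1101010111010001101100001100000 = 0b11101110111111011101111111111101 = 4009615357

4009615357


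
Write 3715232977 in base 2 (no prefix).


3715232977 = 11011101011100011111010011010001 in binary

11011101011100011111010011010001


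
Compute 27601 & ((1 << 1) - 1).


27601 & 1 = 1

1


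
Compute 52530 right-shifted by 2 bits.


0b1100110100110010 >> 2 = 0b11001101001100 = 13132

13132


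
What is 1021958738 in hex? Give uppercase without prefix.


1021958738 = 3CE9DA52 hex

3CE9DA52


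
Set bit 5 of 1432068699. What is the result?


1432068699 | (1 << 5) = 1432068699 | 32 = 1432068731

1432068731


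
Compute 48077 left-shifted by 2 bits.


0b1011101111001101 << 2 = 0b101110111100110100 = 192308

192308


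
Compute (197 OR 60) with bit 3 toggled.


Step 1: 197 | 60 = 253
Step 2: 253 ^ (1 << 3) = 253 ^ 8 = 245

245


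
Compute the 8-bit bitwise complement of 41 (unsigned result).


~0b101001 = 0b11010110 = 214 (8-bit unsigned)

214


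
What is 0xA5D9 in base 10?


A5D9 hex = 42457 decimal

42457


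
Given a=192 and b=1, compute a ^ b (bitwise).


192 ^ 1 = 193

193


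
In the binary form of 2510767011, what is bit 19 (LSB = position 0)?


0b10010101101001110100001110100011, position 19 = 0

0


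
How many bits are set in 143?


0b10001111 has 5 set bits

5


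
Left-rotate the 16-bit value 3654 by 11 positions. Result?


Rotate 0b111001000110 left by 11 (16-bit) = 0b11000001110010 = 12402

12402


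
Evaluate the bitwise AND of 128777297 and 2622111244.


0b111101011001111110001010001 & 0b10011100010010100011111000001100 = 0b100000010000011110000000000 = 67648512

67648512


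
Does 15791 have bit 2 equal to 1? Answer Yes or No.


0b11110110101111, bit 2 = 1. Yes

Yes


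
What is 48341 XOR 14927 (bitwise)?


0b1011110011010101 ^ 0b11101001001111 = 0b1000011010011010 = 34458

34458


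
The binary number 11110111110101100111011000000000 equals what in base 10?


11110111110101100111011000000000 in decimal = 4158027264

4158027264


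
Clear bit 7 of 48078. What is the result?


48078 & ~(1 << 7) = 47950

47950


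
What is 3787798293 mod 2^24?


3787798293 & 16777215 = 12924693

12924693


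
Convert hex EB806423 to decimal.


EB806423 hex = 3951060003 decimal

3951060003


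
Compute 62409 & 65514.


0b1111001111001001 & 0b1111111111101010 = 0b1111001111001000 = 62408

62408


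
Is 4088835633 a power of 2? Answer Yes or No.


0b11110011101101101010111000110001. Multiple bits set => No

No


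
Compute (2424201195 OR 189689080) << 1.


Step 1: 2424201195 | 189689080 = 2608758779
Step 2: 2608758779 << 1 = 5217517558

5217517558


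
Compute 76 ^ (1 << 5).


76 ^ (1 << 5) = 76 ^ 32 = 108

108


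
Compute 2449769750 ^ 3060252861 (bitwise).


0b10010010000001001000010100010110 ^ 0b10110110011001111100000010111101 = 0b100100011000110100010110101011 = 610485675

610485675


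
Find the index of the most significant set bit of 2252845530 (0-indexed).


0b10000110010001111011000111011010. Highest set bit at position 31

31


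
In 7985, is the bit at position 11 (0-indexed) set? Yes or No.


0b1111100110001, bit 11 = 1. Yes

Yes


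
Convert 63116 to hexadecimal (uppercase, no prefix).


63116 = F68C hex

F68C


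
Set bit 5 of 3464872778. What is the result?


3464872778 | (1 << 5) = 3464872778 | 32 = 3464872810

3464872810


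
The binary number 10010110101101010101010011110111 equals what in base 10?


10010110101101010101010011110111 in decimal = 2528466167

2528466167


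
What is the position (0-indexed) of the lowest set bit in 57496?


0b1110000010011000. Lowest set bit at position 3

3


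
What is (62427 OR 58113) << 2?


Step 1: 62427 | 58113 = 62427
Step 2: 62427 << 2 = 249708

249708


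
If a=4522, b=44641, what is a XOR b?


4522 ^ 44641 = 49099

49099


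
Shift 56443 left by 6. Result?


0b1101110001111011 << 6 = 0b1101110001111011000000 = 3612352

3612352


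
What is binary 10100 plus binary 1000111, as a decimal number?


10100 + 1000111 = 1011011 = 91

91


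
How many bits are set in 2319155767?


0b10001010001110111000001000110111 has 15 set bits

15


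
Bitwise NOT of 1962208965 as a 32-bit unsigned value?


~0b1110100111101001110111011000101 = 0b10001011000010110001000100111010 = 2332758330 (32-bit unsigned)

2332758330


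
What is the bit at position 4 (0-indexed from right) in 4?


0b100, position 4 = 0

0


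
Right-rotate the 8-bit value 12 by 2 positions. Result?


Rotate 0b1100 right by 2 (8-bit) = 0b11 = 3

3


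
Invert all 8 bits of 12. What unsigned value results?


12 ^ 255 = 243

243


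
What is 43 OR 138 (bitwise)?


0b101011 | 0b10001010 = 0b10101011 = 171

171


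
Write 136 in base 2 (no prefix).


136 = 10001000 in binary

10001000


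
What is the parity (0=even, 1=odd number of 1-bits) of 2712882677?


0b10100001101100110100110111110101 has 18 ones => parity 0

0


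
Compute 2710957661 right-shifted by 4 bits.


0b10100001100101011110111001011101 >> 4 = 0b1010000110010101111011100101 = 169434853

169434853


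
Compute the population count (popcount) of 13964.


0b11011010001100 has 7 set bits

7


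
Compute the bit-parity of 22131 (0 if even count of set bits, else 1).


0b101011001110011 has 9 ones => parity 1

1


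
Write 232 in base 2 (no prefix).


232 = 11101000 in binary

11101000


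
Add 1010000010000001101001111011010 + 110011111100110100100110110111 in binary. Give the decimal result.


1010000010000001101001111011010 + 110011111100110100100110110111 = 10000100001101000001110110010001 = 2218007953

2218007953


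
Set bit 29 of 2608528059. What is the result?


2608528059 | (1 << 29) = 2608528059 | 536870912 = 3145398971

3145398971


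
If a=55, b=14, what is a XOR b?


55 ^ 14 = 57

57


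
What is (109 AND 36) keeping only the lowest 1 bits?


Step 1: 109 & 36 = 36
Step 2: 36 & 1 = 0

0


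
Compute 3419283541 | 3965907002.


0b11001011110011100010000001010101 | 0b11101100011000101111000000111010 = 0b11101111111011101111000001111111 = 4025413759

4025413759


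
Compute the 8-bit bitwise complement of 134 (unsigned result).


~0b10000110 = 0b1111001 = 121 (8-bit unsigned)

121


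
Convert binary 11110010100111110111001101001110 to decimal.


11110010100111110111001101001110 in decimal = 4070536014

4070536014


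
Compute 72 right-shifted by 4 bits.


0b1001000 >> 4 = 0b100 = 4

4


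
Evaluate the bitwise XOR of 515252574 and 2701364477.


0b11110101101100010000101011110 ^ 0b10100001000000111000110011111101 = 0b10111111101101011010110110100011 = 3216354723

3216354723


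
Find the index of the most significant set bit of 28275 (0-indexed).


0b110111001110011. Highest set bit at position 14

14


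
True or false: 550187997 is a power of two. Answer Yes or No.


0b100000110010110011001111011101. Multiple bits set => No

No


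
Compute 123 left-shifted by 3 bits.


0b1111011 << 3 = 0b1111011000 = 984

984


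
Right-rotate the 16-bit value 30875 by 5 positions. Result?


Rotate 0b111100010011011 right by 5 (16-bit) = 0b1101101111000100 = 56260

56260


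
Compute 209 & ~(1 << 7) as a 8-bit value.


209 & ~(1 << 7) = 81

81


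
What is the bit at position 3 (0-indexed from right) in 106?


0b1101010, position 3 = 1

1


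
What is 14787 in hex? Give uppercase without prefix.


14787 = 39C3 hex

39C3


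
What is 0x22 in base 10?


22 hex = 34 decimal

34


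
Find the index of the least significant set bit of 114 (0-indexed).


0b1110010. Lowest set bit at position 1

1


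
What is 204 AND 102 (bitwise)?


0b11001100 & 0b1100110 = 0b1000100 = 68

68


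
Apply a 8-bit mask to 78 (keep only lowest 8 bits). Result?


78 & 255 = 78

78


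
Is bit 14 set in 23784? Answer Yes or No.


0b101110011101000, bit 14 = 1. Yes

Yes


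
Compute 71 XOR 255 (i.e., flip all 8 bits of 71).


71 ^ 255 = 184

184


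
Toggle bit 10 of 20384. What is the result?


20384 ^ (1 << 10) = 20384 ^ 1024 = 19360

19360


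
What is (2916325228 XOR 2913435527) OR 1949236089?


Step 1: 2916325228 ^ 2913435527 = 7661803
Step 2: 7661803 | 1949236089 = 1954479099

1954479099


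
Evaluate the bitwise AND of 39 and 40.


0b100111 & 0b101000 = 0b100000 = 32

32


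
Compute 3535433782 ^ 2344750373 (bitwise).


0b11010010101110100111000000110110 ^ 0b10001011110000100000110100100101 = 0b1011001011110000111110100010011 = 1501068563

1501068563


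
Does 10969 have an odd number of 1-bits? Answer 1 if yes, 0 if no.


0b10101011011001 has 8 ones => parity 0

0


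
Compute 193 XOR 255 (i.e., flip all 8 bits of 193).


193 ^ 255 = 62

62


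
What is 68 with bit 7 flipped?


68 ^ (1 << 7) = 68 ^ 128 = 196

196


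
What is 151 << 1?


0b10010111 << 1 = 0b100101110 = 302

302


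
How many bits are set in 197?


0b11000101 has 4 set bits

4


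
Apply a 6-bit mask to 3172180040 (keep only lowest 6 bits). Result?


3172180040 & 63 = 8

8


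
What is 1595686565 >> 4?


0b1011111000111000011111010100101 >> 4 = 0b101111100011100001111101010 = 99730410

99730410


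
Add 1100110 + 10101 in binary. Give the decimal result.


1100110 + 10101 = 1111011 = 123

123


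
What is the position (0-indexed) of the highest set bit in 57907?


0b1110001000110011. Highest set bit at position 15

15


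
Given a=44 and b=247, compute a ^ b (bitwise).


44 ^ 247 = 219

219


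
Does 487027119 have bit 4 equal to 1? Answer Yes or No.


0b11101000001110111000110101111, bit 4 = 0. No

No


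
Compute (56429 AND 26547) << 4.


Step 1: 56429 & 26547 = 17441
Step 2: 17441 << 4 = 279056

279056


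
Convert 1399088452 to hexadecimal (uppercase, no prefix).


1399088452 = 53646544 hex

53646544


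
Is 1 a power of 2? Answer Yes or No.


0b1. Only one bit set => Yes

Yes


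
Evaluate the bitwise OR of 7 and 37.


0b111 | 0b100101 = 0b100111 = 39

39


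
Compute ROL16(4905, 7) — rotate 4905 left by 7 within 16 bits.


Rotate 0b1001100101001 left by 7 (16-bit) = 0b1001010010001001 = 38025

38025


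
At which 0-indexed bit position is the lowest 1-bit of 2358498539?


0b10001100100100111101010011101011. Lowest set bit at position 0

0


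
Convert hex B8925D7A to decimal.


B8925D7A hex = 3096599930 decimal

3096599930


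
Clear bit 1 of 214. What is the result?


214 & ~(1 << 1) = 212

212


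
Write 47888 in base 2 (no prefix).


47888 = 1011101100010000 in binary

1011101100010000


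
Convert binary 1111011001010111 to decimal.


1111011001010111 in decimal = 63063

63063


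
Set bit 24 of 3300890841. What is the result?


3300890841 | (1 << 24) = 3300890841 | 16777216 = 3317668057

3317668057


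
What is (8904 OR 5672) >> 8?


Step 1: 8904 | 5672 = 14056
Step 2: 14056 >> 8 = 54

54


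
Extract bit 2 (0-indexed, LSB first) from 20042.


0b100111001001010, position 2 = 0

0


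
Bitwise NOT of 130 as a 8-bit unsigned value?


~0b10000010 = 0b1111101 = 125 (8-bit unsigned)

125


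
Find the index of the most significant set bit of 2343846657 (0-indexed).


0b10001011101101000100001100000001. Highest set bit at position 31

31


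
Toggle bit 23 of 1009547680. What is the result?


1009547680 ^ (1 << 23) = 1009547680 ^ 8388608 = 1017936288

1017936288


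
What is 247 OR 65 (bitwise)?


0b11110111 | 0b1000001 = 0b11110111 = 247

247


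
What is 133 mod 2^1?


133 & 1 = 1

1


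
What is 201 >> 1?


0b11001001 >> 1 = 0b1100100 = 100

100


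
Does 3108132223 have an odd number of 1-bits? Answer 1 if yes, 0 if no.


0b10111001010000100101010101111111 has 18 ones => parity 0

0


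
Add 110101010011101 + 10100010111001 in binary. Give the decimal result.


110101010011101 + 10100010111001 = 1001001101010110 = 37718

37718


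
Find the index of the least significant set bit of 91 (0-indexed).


0b1011011. Lowest set bit at position 0

0


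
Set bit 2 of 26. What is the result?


26 | (1 << 2) = 26 | 4 = 30

30
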